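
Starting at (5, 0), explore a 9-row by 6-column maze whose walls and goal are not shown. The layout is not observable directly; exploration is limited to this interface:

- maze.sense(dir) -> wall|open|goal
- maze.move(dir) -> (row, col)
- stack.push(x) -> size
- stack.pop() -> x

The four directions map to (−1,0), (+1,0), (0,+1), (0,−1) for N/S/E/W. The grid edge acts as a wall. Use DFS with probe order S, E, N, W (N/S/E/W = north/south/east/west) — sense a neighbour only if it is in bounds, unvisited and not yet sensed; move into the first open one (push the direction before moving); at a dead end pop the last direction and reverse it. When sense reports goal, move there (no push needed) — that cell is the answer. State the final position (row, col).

// 1. maze.sense(dir: south) -> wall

// 2. maze.sense(dir: east) -> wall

// 3. maze.sense(dir: north) -> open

// 4. stack.push(x: north) -> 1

// 5. maze.move(dir: north) -> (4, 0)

// 6. maze.sense(dir: east) -> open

// 7. stack.push(x: east) -> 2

// 8. maze.move(dir: east) -> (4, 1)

// 9. maze.sense(dir: east) -> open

// 10. stack.push(x: east) -> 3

// 11. maze.move(dir: east) -> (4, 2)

// 12. maze.sense(dir: south) -> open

// 13. stack.push(x: south) -> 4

// 14. maze.move(dir: south) -> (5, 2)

// 15. maze.sense(dir: south) -> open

// 16. stack.push(x: south) -> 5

// 17. maze.move(dir: south) -> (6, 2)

// 18. maze.sense(dir: south) -> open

// 19. stack.push(x: south) -> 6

// 20. maze.move(dir: south) -> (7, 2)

// 21. maze.sense(dir: south) -> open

// 22. stack.push(x: south) -> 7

// 23. maze.move(dir: south) -> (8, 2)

// 24. maze.sense(dir: east) -> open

// 25. stack.push(x: east) -> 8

// 26. maze.move(dir: east) -> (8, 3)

// 27. maze.sense(dir: east) -> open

// 28. stack.push(x: east) -> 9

// 29. maze.move(dir: east) -> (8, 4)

// 30. maze.sense(dir: east) -> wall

// 31. maze.sense(dir: north) -> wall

// 32. stack.pop() -> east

// 33. maze.move(dir: west) -> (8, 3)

// 34. maze.sense(dir: north) -> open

// 35. stack.push(x: north) -> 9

// 36. maze.move(dir: north) -> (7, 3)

// 37. maze.sense(dir: north) -> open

// 38. stack.push(x: north) -> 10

// 39. maze.move(dir: north) -> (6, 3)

// 40. maze.sense(dir: east) -> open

// 41. stack.push(x: east) -> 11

// 42. maze.move(dir: east) -> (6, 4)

// 43. maze.sense(dir: east) -> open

// 44. stack.push(x: east) -> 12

// 45. maze.move(dir: east) -> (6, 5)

// 46. maze.sense(dir: south) -> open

// 47. stack.push(x: south) -> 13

// 48. maze.move(dir: south) -> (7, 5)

// 49. stack.pop() -> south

// 50. maze.move(dir: north) -> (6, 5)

// 51. maze.sense(dir: north) -> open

// 52. stack.push(x: north) -> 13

// 53. maze.move(dir: north) -> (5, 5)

// 54. maze.sense(dir: north) -> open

// 55. stack.push(x: north) -> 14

// 56. maze.move(dir: north) -> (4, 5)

// 57. maze.sense(dir: north) -> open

// 58. stack.push(x: north) -> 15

// 59. maze.move(dir: north) -> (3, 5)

// 60. maze.sense(dir: north) -> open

// 61. stack.push(x: north) -> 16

// 62. maze.move(dir: north) -> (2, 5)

// 63. maze.sense(dir: north) -> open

// 64. stack.push(x: north) -> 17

// 65. maze.move(dir: north) -> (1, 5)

// 66. maze.sense(dir: north) -> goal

// 67. maze.move(dir: north) -> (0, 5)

Answer: (0, 5)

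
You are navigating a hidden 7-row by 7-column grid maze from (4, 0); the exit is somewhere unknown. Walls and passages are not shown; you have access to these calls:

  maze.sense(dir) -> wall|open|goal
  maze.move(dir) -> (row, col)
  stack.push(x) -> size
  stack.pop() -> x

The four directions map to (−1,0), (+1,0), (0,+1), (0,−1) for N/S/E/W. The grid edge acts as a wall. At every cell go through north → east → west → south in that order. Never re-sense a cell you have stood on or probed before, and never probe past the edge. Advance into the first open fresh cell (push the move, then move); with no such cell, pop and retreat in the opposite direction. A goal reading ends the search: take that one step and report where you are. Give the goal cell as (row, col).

>> maze.sense(dir: north)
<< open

>> stack.push(x: north)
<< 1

>> maze.move(dir: north)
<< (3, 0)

>> maze.sense(dir: north)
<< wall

>> maze.sense(dir: east)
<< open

>> stack.push(x: east)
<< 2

>> maze.move(dir: east)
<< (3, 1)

>> maze.sense(dir: north)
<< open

>> stack.push(x: north)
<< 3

>> maze.move(dir: north)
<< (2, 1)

>> maze.sense(dir: north)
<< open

>> stack.push(x: north)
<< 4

>> maze.move(dir: north)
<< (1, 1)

>> maze.sense(dir: north)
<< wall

>> maze.sense(dir: east)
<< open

>> stack.push(x: east)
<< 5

>> maze.move(dir: east)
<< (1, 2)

>> maze.sense(dir: north)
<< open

>> stack.push(x: north)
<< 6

>> maze.move(dir: north)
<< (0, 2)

>> maze.sense(dir: east)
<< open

>> stack.push(x: east)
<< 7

>> maze.move(dir: east)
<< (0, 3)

>> maze.sense(dir: east)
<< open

>> stack.push(x: east)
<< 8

>> maze.move(dir: east)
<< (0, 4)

>> maze.sense(dir: east)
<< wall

>> maze.sense(dir: south)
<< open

>> stack.push(x: south)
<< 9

>> maze.move(dir: south)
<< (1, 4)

>> maze.sense(dir: east)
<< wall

>> maze.sense(dir: west)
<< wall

>> maze.sense(dir: south)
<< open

>> stack.push(x: south)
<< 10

>> maze.move(dir: south)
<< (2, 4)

>> maze.sense(dir: east)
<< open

>> stack.push(x: east)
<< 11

>> maze.move(dir: east)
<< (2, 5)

>> maze.sense(dir: east)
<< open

>> stack.push(x: east)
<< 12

>> maze.move(dir: east)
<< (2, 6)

>> maze.sense(dir: north)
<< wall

>> maze.sense(dir: south)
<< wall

>> stack.pop()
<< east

>> maze.move(dir: west)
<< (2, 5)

>> maze.sense(dir: south)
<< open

>> stack.push(x: south)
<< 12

>> maze.move(dir: south)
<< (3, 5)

>> maze.sense(dir: west)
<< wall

>> maze.sense(dir: south)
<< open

>> stack.push(x: south)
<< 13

>> maze.move(dir: south)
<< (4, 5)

>> maze.sense(dir: east)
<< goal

>> maze.move(dir: east)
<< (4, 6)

Answer: (4, 6)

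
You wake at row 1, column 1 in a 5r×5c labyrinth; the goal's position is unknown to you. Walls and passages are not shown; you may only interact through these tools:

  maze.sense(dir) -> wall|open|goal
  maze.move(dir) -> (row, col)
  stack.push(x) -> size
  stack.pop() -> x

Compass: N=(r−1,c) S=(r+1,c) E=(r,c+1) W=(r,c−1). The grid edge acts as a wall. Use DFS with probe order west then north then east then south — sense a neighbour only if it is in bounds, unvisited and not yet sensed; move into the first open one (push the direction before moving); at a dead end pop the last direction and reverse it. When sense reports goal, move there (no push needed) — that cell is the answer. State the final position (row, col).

→ sense(west)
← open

→ push(west)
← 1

→ move(west)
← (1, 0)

→ sense(north)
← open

→ push(north)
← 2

→ move(north)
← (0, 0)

→ sense(east)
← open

→ push(east)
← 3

→ move(east)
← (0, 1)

→ sense(east)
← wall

→ pop()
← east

→ move(west)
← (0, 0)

→ pop()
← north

→ move(south)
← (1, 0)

→ sense(south)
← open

→ push(south)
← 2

→ move(south)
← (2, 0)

→ sense(east)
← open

→ push(east)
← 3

→ move(east)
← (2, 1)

→ sense(east)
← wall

→ sense(south)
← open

→ push(south)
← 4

→ move(south)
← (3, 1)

→ sense(west)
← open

→ push(west)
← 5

→ move(west)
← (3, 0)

→ sense(south)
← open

→ push(south)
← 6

→ move(south)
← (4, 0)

→ sense(east)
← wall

→ pop()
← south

→ move(north)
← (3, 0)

→ pop()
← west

→ move(east)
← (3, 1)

→ sense(east)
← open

→ push(east)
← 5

→ move(east)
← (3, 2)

→ sense(east)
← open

→ push(east)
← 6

→ move(east)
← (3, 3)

→ sense(north)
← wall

→ sense(east)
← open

→ push(east)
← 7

→ move(east)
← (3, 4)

→ sense(north)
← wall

→ sense(south)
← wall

→ pop()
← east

→ move(west)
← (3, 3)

→ sense(south)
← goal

→ move(south)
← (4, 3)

Answer: (4, 3)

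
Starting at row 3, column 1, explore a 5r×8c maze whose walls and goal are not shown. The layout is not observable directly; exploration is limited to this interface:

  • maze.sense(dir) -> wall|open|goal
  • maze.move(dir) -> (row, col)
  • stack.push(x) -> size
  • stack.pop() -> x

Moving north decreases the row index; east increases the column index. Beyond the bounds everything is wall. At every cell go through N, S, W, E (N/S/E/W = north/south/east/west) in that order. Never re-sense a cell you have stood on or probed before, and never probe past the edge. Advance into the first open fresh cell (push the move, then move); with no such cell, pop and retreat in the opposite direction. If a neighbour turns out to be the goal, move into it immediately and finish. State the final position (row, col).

·→ sense(north)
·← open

·→ push(north)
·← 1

·→ move(north)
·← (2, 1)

·→ sense(north)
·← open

·→ push(north)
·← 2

·→ move(north)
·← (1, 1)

·→ sense(north)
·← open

·→ push(north)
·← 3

·→ move(north)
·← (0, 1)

·→ sense(west)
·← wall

·→ sense(east)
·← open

·→ push(east)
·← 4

·→ move(east)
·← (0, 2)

·→ sense(south)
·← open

·→ push(south)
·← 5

·→ move(south)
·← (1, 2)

·→ sense(south)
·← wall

·→ sense(east)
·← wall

·→ pop()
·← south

·→ move(north)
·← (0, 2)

·→ sense(east)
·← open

·→ push(east)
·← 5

·→ move(east)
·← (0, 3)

·→ sense(east)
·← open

·→ push(east)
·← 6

·→ move(east)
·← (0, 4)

·→ sense(south)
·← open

·→ push(south)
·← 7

·→ move(south)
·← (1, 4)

·→ sense(south)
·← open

·→ push(south)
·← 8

·→ move(south)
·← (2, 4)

·→ sense(south)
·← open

·→ push(south)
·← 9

·→ move(south)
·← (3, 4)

·→ sense(south)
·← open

·→ push(south)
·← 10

·→ move(south)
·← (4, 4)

·→ sense(west)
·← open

·→ push(west)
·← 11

·→ move(west)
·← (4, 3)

·→ sense(north)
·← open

·→ push(north)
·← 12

·→ move(north)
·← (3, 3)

·→ sense(north)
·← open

·→ push(north)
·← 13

·→ move(north)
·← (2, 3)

·→ pop()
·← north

·→ move(south)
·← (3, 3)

·→ sense(west)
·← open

·→ push(west)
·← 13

·→ move(west)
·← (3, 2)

·→ sense(south)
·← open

·→ push(south)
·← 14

·→ move(south)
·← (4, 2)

·→ sense(west)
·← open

·→ push(west)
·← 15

·→ move(west)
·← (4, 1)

·→ sense(west)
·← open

·→ push(west)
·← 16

·→ move(west)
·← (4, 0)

·→ sense(north)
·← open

·→ push(north)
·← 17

·→ move(north)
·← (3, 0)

·→ sense(north)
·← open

·→ push(north)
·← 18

·→ move(north)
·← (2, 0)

·→ sense(north)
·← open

·→ push(north)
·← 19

·→ move(north)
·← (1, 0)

·→ pop()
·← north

·→ move(south)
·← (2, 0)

·→ pop()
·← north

·→ move(south)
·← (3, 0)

·→ pop()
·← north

·→ move(south)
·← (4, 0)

·→ pop()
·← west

·→ move(east)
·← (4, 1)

·→ pop()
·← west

·→ move(east)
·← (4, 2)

·→ pop()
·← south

·→ move(north)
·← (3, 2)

·→ pop()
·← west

·→ move(east)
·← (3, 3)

·→ pop()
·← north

·→ move(south)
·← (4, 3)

·→ pop()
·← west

·→ move(east)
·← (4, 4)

·→ sense(east)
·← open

·→ push(east)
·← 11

·→ move(east)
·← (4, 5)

·→ sense(north)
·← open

·→ push(north)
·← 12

·→ move(north)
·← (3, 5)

·→ sense(north)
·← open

·→ push(north)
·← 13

·→ move(north)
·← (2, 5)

·→ sense(north)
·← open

·→ push(north)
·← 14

·→ move(north)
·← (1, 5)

·→ sense(north)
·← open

·→ push(north)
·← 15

·→ move(north)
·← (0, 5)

·→ sense(east)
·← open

·→ push(east)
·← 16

·→ move(east)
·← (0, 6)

·→ sense(south)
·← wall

·→ sense(east)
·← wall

·→ pop()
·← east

·→ move(west)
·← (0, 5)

·→ pop()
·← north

·→ move(south)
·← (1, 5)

·→ pop()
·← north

·→ move(south)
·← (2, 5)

·→ sense(east)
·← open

·→ push(east)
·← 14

·→ move(east)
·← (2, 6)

·→ sense(south)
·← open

·→ push(south)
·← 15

·→ move(south)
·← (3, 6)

·→ sense(south)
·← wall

·→ sense(east)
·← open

·→ push(east)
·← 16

·→ move(east)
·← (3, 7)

·→ sense(north)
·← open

·→ push(north)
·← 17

·→ move(north)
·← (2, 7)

·→ sense(north)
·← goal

·→ move(north)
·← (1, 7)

Answer: (1, 7)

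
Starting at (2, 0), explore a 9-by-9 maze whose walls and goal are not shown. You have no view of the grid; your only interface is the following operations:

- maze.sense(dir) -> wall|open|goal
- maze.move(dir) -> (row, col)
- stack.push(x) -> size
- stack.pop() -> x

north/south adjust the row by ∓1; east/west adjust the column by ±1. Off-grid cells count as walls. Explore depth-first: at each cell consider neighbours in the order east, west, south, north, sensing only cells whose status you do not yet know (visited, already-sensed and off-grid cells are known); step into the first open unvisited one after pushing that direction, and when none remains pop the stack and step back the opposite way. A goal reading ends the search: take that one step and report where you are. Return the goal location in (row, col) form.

Do: maze.sense[dir: east]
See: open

Do: stack.push[x: east]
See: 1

Do: maze.move[dir: east]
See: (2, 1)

Do: maze.sense[dir: east]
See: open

Do: stack.push[x: east]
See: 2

Do: maze.move[dir: east]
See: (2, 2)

Do: maze.sense[dir: east]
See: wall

Do: maze.sense[dir: south]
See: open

Do: stack.push[x: south]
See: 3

Do: maze.move[dir: south]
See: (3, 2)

Do: maze.sense[dir: east]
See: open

Do: stack.push[x: east]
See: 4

Do: maze.move[dir: east]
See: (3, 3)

Do: maze.sense[dir: east]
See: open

Do: stack.push[x: east]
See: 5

Do: maze.move[dir: east]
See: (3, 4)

Do: maze.sense[dir: east]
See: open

Do: stack.push[x: east]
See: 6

Do: maze.move[dir: east]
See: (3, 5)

Do: maze.sense[dir: east]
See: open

Do: stack.push[x: east]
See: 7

Do: maze.move[dir: east]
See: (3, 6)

Do: maze.sense[dir: east]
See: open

Do: stack.push[x: east]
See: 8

Do: maze.move[dir: east]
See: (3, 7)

Do: maze.sense[dir: east]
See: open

Do: stack.push[x: east]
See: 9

Do: maze.move[dir: east]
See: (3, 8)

Do: maze.sense[dir: south]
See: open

Do: stack.push[x: south]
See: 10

Do: maze.move[dir: south]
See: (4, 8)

Do: maze.sense[dir: west]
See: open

Do: stack.push[x: west]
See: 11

Do: maze.move[dir: west]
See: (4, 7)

Do: maze.sense[dir: west]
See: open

Do: stack.push[x: west]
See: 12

Do: maze.move[dir: west]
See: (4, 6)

Do: maze.sense[dir: west]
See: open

Do: stack.push[x: west]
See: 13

Do: maze.move[dir: west]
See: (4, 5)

Do: maze.sense[dir: west]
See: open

Do: stack.push[x: west]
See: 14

Do: maze.move[dir: west]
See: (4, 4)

Do: maze.sense[dir: west]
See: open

Do: stack.push[x: west]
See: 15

Do: maze.move[dir: west]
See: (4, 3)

Do: maze.sense[dir: west]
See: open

Do: stack.push[x: west]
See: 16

Do: maze.move[dir: west]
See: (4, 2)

Do: maze.sense[dir: west]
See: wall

Do: maze.sense[dir: south]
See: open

Do: stack.push[x: south]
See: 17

Do: maze.move[dir: south]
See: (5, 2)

Do: maze.sense[dir: east]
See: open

Do: stack.push[x: east]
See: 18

Do: maze.move[dir: east]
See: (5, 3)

Do: maze.sense[dir: east]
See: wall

Do: maze.sense[dir: south]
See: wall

Do: stack.pop[]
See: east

Do: maze.move[dir: west]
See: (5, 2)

Do: maze.sense[dir: west]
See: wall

Do: maze.sense[dir: south]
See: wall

Do: stack.pop[]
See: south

Do: maze.move[dir: north]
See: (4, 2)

Do: stack.pop[]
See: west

Do: maze.move[dir: east]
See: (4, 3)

Do: stack.pop[]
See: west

Do: maze.move[dir: east]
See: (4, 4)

Do: stack.pop[]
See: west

Do: maze.move[dir: east]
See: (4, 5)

Do: maze.sense[dir: south]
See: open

Do: stack.push[x: south]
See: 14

Do: maze.move[dir: south]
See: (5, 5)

Do: maze.sense[dir: east]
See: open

Do: stack.push[x: east]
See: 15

Do: maze.move[dir: east]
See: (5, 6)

Do: maze.sense[dir: east]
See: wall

Do: maze.sense[dir: south]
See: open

Do: stack.push[x: south]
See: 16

Do: maze.move[dir: south]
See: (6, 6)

Do: maze.sense[dir: east]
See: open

Do: stack.push[x: east]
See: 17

Do: maze.move[dir: east]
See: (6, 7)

Do: maze.sense[dir: east]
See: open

Do: stack.push[x: east]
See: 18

Do: maze.move[dir: east]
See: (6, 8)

Do: maze.sense[dir: south]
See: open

Do: stack.push[x: south]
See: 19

Do: maze.move[dir: south]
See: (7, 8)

Do: maze.sense[dir: west]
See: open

Do: stack.push[x: west]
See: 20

Do: maze.move[dir: west]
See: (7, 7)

Do: maze.sense[dir: west]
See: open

Do: stack.push[x: west]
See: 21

Do: maze.move[dir: west]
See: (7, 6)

Do: maze.sense[dir: west]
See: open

Do: stack.push[x: west]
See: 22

Do: maze.move[dir: west]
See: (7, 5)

Do: maze.sense[dir: west]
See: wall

Do: maze.sense[dir: south]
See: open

Do: stack.push[x: south]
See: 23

Do: maze.move[dir: south]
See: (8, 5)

Do: maze.sense[dir: east]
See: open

Do: stack.push[x: east]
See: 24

Do: maze.move[dir: east]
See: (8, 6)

Do: maze.sense[dir: east]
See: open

Do: stack.push[x: east]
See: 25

Do: maze.move[dir: east]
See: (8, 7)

Do: maze.sense[dir: east]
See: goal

Do: maze.move[dir: east]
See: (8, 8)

Answer: (8, 8)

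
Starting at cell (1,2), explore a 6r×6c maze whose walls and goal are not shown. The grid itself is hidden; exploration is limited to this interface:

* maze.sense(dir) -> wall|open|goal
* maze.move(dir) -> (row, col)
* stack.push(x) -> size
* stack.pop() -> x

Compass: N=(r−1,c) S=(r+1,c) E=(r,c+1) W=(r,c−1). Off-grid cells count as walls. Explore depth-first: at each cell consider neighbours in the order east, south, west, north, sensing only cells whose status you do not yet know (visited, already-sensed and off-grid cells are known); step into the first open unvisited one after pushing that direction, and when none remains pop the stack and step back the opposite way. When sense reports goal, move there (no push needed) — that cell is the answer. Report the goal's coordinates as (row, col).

! maze.sense(east) ~> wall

! maze.sense(south) ~> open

! stack.push(south) ~> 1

! maze.move(south) ~> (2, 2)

! maze.sense(east) ~> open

! stack.push(east) ~> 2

! maze.move(east) ~> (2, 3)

! maze.sense(east) ~> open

! stack.push(east) ~> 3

! maze.move(east) ~> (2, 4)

! maze.sense(east) ~> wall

! maze.sense(south) ~> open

! stack.push(south) ~> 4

! maze.move(south) ~> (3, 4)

! maze.sense(east) ~> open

! stack.push(east) ~> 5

! maze.move(east) ~> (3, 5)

! maze.sense(south) ~> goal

! maze.move(south) ~> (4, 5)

Answer: (4, 5)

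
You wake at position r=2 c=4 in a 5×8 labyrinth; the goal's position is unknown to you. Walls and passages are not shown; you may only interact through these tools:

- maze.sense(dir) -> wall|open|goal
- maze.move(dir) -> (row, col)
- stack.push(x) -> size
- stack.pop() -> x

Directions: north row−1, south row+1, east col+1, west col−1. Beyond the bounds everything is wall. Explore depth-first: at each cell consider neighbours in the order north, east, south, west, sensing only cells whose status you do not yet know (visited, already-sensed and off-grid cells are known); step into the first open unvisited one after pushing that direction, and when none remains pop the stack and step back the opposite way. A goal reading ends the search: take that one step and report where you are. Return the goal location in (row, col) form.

# 1. sense(dir=north) : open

# 2. push(x=north) : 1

# 3. move(dir=north) : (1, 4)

# 4. sense(dir=north) : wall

# 5. sense(dir=east) : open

# 6. push(x=east) : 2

# 7. move(dir=east) : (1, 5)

# 8. sense(dir=north) : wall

# 9. sense(dir=east) : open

# 10. push(x=east) : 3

# 11. move(dir=east) : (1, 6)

# 12. sense(dir=north) : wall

# 13. sense(dir=east) : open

# 14. push(x=east) : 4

# 15. move(dir=east) : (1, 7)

# 16. sense(dir=north) : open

# 17. push(x=north) : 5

# 18. move(dir=north) : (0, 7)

# 19. pop() : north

# 20. move(dir=south) : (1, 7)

# 21. sense(dir=south) : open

# 22. push(x=south) : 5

# 23. move(dir=south) : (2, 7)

# 24. sense(dir=south) : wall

# 25. sense(dir=west) : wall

# 26. pop() : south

# 27. move(dir=north) : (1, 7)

# 28. pop() : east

# 29. move(dir=west) : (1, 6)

# 30. pop() : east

# 31. move(dir=west) : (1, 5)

# 32. sense(dir=south) : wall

# 33. pop() : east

# 34. move(dir=west) : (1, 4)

# 35. sense(dir=west) : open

# 36. push(x=west) : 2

# 37. move(dir=west) : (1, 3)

# 38. sense(dir=north) : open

# 39. push(x=north) : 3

# 40. move(dir=north) : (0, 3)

# 41. sense(dir=west) : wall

# 42. pop() : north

# 43. move(dir=south) : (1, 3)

# 44. sense(dir=south) : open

# 45. push(x=south) : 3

# 46. move(dir=south) : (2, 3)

# 47. sense(dir=south) : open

# 48. push(x=south) : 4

# 49. move(dir=south) : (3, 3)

# 50. sense(dir=east) : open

# 51. push(x=east) : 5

# 52. move(dir=east) : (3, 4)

# 53. sense(dir=east) : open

# 54. push(x=east) : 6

# 55. move(dir=east) : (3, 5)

# 56. sense(dir=east) : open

# 57. push(x=east) : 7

# 58. move(dir=east) : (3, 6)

# 59. sense(dir=south) : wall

# 60. pop() : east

# 61. move(dir=west) : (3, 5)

# 62. sense(dir=south) : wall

# 63. pop() : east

# 64. move(dir=west) : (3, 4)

# 65. sense(dir=south) : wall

# 66. pop() : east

# 67. move(dir=west) : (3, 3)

# 68. sense(dir=south) : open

# 69. push(x=south) : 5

# 70. move(dir=south) : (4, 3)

# 71. sense(dir=west) : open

# 72. push(x=west) : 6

# 73. move(dir=west) : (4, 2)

# 74. sense(dir=north) : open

# 75. push(x=north) : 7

# 76. move(dir=north) : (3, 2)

# 77. sense(dir=north) : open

# 78. push(x=north) : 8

# 79. move(dir=north) : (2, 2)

# 80. sense(dir=north) : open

# 81. push(x=north) : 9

# 82. move(dir=north) : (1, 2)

# 83. sense(dir=west) : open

# 84. push(x=west) : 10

# 85. move(dir=west) : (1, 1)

# 86. sense(dir=north) : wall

# 87. sense(dir=south) : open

# 88. push(x=south) : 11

# 89. move(dir=south) : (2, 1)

# 90. sense(dir=south) : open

# 91. push(x=south) : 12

# 92. move(dir=south) : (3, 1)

# 93. sense(dir=south) : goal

# 94. move(dir=south) : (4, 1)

Answer: (4, 1)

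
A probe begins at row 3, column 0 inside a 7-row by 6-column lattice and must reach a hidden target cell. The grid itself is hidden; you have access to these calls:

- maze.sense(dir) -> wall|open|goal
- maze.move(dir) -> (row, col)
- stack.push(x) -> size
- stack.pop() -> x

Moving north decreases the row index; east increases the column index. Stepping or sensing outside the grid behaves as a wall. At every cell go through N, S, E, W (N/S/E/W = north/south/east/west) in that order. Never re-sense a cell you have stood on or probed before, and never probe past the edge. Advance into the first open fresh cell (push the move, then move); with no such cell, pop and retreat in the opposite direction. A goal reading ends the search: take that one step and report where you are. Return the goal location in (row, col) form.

Using maze.sense with dir='north', and observe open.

Invoking stack.push with x='north', and get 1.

I use maze.move with dir='north', : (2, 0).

Invoking maze.sense with dir='north', yielding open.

I invoke stack.push with x='north', giving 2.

Invoking maze.move with dir='north', and get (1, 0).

I invoke maze.sense with dir='north', which returns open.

Next I call stack.push with x='north', → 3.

Now I run maze.move with dir='north', and see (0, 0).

I run maze.sense with dir='east', giving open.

Now I run stack.push with x='east', and get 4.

Invoking maze.move with dir='east', which returns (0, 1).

I run maze.sense with dir='south', : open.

I run stack.push with x='south', — result: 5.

Now I run maze.move with dir='south', → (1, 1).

Using maze.sense with dir='south', which returns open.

Next I call stack.push with x='south', yielding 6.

Invoking maze.move with dir='south', — result: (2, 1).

Now I run maze.sense with dir='south', and get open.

I try stack.push with x='south', which returns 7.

Invoking maze.move with dir='south', and observe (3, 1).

Then maze.sense with dir='south', yielding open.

I try stack.push with x='south', : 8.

I invoke maze.move with dir='south', → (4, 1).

Calling maze.sense with dir='south', yielding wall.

Now I run maze.sense with dir='east', giving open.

Next I call stack.push with x='east', : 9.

Using maze.move with dir='east', yielding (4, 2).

I call maze.sense with dir='north', and get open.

I try stack.push with x='north', → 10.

I run maze.move with dir='north', → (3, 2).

Calling maze.sense with dir='north', and see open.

Now I run stack.push with x='north', giving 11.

I try maze.move with dir='north', and see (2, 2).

I call maze.sense with dir='north', giving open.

I call stack.push with x='north', and see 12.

Next I call maze.move with dir='north', and observe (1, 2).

I invoke maze.sense with dir='north', and see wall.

I run maze.sense with dir='east', yielding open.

Calling stack.push with x='east', and get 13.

I use maze.move with dir='east', and observe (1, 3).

Calling maze.sense with dir='north', — result: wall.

I try maze.sense with dir='south', : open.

I call stack.push with x='south', giving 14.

Now I run maze.move with dir='south', yielding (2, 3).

I use maze.sense with dir='south', — result: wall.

Invoking maze.sense with dir='east', — result: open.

I invoke stack.push with x='east', giving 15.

Now I run maze.move with dir='east', and observe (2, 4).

Next I call maze.sense with dir='north', → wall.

I invoke maze.sense with dir='south', — result: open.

Calling stack.push with x='south', giving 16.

Now I run maze.move with dir='south', which returns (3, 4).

Invoking maze.sense with dir='south', and see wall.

I use maze.sense with dir='east', and observe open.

I run stack.push with x='east', yielding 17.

I call maze.move with dir='east', which returns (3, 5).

I invoke maze.sense with dir='north', — result: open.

I call stack.push with x='north', giving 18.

Next I call maze.move with dir='north', which returns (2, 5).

I run maze.sense with dir='north', yielding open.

Then stack.push with x='north', — result: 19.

Using maze.move with dir='north', yielding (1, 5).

Calling maze.sense with dir='north', giving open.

I try stack.push with x='north', giving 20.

I run maze.move with dir='north', and observe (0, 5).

Calling maze.sense with dir='west', and observe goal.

I run maze.move with dir='west', and observe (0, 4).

Answer: (0, 4)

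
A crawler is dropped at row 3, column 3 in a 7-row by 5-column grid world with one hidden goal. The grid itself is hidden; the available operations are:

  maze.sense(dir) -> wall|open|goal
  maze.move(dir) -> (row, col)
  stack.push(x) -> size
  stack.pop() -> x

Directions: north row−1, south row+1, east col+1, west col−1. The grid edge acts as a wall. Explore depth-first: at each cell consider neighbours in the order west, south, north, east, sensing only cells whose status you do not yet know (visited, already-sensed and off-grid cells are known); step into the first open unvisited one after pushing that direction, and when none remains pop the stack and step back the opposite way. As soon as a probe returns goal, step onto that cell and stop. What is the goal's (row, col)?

>>> sense west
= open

>>> push west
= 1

>>> move west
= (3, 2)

>>> sense west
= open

>>> push west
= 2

>>> move west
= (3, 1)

>>> sense west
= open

>>> push west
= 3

>>> move west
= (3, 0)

>>> sense south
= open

>>> push south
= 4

>>> move south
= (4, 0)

>>> sense south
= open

>>> push south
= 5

>>> move south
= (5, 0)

>>> sense south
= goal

>>> move south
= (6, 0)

Answer: (6, 0)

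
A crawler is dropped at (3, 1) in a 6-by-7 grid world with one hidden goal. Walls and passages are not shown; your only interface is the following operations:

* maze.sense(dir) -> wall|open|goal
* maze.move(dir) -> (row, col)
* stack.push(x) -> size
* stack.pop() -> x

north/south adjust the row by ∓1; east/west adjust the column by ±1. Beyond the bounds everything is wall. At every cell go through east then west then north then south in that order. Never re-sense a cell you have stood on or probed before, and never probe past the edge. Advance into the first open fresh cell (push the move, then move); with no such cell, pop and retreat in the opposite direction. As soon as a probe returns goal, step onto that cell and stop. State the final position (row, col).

I try sense(dir: east), : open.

I invoke push(x: east), → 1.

Then move(dir: east), — result: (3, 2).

I invoke sense(dir: east), — result: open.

Then push(x: east), — result: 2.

Using move(dir: east), : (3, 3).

I invoke sense(dir: east), and observe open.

I run push(x: east), : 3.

I try move(dir: east), : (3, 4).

I try sense(dir: east), : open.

Calling push(x: east), yielding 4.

Next I call move(dir: east), — result: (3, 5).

I try sense(dir: east), and get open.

I invoke push(x: east), — result: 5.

Now I run move(dir: east), giving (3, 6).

Now I run sense(dir: north), and get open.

Now I run push(x: north), and observe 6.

I use move(dir: north), yielding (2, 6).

I try sense(dir: west), — result: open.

I run push(x: west), — result: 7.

Using move(dir: west), giving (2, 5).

Calling sense(dir: west), and get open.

I call push(x: west), → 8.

I use move(dir: west), and observe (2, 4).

I use sense(dir: west), → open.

Then push(x: west), and see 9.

Using move(dir: west), — result: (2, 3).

Now I run sense(dir: west), and observe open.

Then push(x: west), and get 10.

I try move(dir: west), and see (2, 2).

I invoke sense(dir: west), — result: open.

Next I call push(x: west), — result: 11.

I call move(dir: west), — result: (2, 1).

Invoking sense(dir: west), : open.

Using push(x: west), and observe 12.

I run move(dir: west), and get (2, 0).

Next I call sense(dir: north), → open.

Using push(x: north), and get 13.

Invoking move(dir: north), and see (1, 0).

Using sense(dir: east), and observe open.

Next I call push(x: east), : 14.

I run move(dir: east), and see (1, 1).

I try sense(dir: east), which returns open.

I run push(x: east), yielding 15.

Calling move(dir: east), : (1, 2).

Then sense(dir: east), → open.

I try push(x: east), and get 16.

Using move(dir: east), and get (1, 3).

Next I call sense(dir: east), and get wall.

Then sense(dir: north), and get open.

I invoke push(x: north), giving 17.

Invoking move(dir: north), and observe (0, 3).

Then sense(dir: east), → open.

Invoking push(x: east), and see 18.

Invoking move(dir: east), and observe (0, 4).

I use sense(dir: east), : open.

Then push(x: east), yielding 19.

Calling move(dir: east), and see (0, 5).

Calling sense(dir: east), which returns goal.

I invoke move(dir: east), → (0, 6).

Answer: (0, 6)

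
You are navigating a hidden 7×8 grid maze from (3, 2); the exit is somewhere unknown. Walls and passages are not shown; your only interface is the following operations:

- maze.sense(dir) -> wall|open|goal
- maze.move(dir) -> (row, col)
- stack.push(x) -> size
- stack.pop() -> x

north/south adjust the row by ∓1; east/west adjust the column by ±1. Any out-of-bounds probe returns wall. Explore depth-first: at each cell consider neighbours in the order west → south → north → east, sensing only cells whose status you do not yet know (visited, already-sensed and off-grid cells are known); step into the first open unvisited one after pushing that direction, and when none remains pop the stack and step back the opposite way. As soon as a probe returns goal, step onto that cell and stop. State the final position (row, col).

Step: maze.sense[dir=west]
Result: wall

Step: maze.sense[dir=south]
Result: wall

Step: maze.sense[dir=north]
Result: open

Step: stack.push[x=north]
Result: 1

Step: maze.move[dir=north]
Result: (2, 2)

Step: maze.sense[dir=west]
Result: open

Step: stack.push[x=west]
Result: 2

Step: maze.move[dir=west]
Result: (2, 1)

Step: maze.sense[dir=west]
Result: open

Step: stack.push[x=west]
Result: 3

Step: maze.move[dir=west]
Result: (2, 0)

Step: maze.sense[dir=south]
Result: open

Step: stack.push[x=south]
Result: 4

Step: maze.move[dir=south]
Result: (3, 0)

Step: maze.sense[dir=south]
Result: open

Step: stack.push[x=south]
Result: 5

Step: maze.move[dir=south]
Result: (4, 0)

Step: maze.sense[dir=south]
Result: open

Step: stack.push[x=south]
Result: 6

Step: maze.move[dir=south]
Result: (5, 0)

Step: maze.sense[dir=south]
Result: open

Step: stack.push[x=south]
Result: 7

Step: maze.move[dir=south]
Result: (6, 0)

Step: maze.sense[dir=east]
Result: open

Step: stack.push[x=east]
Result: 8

Step: maze.move[dir=east]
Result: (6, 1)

Step: maze.sense[dir=north]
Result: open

Step: stack.push[x=north]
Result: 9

Step: maze.move[dir=north]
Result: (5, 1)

Step: maze.sense[dir=north]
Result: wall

Step: maze.sense[dir=east]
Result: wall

Step: stack.pop[]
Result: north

Step: maze.move[dir=south]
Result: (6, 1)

Step: maze.sense[dir=east]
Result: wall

Step: stack.pop[]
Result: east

Step: maze.move[dir=west]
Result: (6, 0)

Step: stack.pop[]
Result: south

Step: maze.move[dir=north]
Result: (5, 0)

Step: stack.pop[]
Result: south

Step: maze.move[dir=north]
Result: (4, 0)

Step: stack.pop[]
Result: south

Step: maze.move[dir=north]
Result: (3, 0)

Step: stack.pop[]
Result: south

Step: maze.move[dir=north]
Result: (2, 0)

Step: maze.sense[dir=north]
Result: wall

Step: stack.pop[]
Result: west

Step: maze.move[dir=east]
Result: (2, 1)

Step: maze.sense[dir=north]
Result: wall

Step: stack.pop[]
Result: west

Step: maze.move[dir=east]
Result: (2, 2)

Step: maze.sense[dir=north]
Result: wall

Step: maze.sense[dir=east]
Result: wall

Step: stack.pop[]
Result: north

Step: maze.move[dir=south]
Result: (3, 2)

Step: maze.sense[dir=east]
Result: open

Step: stack.push[x=east]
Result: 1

Step: maze.move[dir=east]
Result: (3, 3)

Step: maze.sense[dir=south]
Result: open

Step: stack.push[x=south]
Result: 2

Step: maze.move[dir=south]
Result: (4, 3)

Step: maze.sense[dir=south]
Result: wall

Step: maze.sense[dir=east]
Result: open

Step: stack.push[x=east]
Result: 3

Step: maze.move[dir=east]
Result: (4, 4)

Step: maze.sense[dir=south]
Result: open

Step: stack.push[x=south]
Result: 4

Step: maze.move[dir=south]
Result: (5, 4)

Step: maze.sense[dir=south]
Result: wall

Step: maze.sense[dir=east]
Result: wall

Step: stack.pop[]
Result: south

Step: maze.move[dir=north]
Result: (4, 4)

Step: maze.sense[dir=north]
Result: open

Step: stack.push[x=north]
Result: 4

Step: maze.move[dir=north]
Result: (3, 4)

Step: maze.sense[dir=north]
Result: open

Step: stack.push[x=north]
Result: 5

Step: maze.move[dir=north]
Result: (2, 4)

Step: maze.sense[dir=north]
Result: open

Step: stack.push[x=north]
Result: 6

Step: maze.move[dir=north]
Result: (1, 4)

Step: maze.sense[dir=west]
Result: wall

Step: maze.sense[dir=north]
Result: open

Step: stack.push[x=north]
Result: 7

Step: maze.move[dir=north]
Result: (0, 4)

Step: maze.sense[dir=west]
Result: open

Step: stack.push[x=west]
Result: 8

Step: maze.move[dir=west]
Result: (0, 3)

Step: maze.sense[dir=west]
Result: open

Step: stack.push[x=west]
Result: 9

Step: maze.move[dir=west]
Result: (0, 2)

Step: maze.sense[dir=west]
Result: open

Step: stack.push[x=west]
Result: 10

Step: maze.move[dir=west]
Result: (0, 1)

Step: maze.sense[dir=west]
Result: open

Step: stack.push[x=west]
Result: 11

Step: maze.move[dir=west]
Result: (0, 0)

Step: stack.pop[]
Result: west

Step: maze.move[dir=east]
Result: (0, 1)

Step: stack.pop[]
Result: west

Step: maze.move[dir=east]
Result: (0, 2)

Step: stack.pop[]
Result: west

Step: maze.move[dir=east]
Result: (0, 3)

Step: stack.pop[]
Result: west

Step: maze.move[dir=east]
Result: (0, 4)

Step: maze.sense[dir=east]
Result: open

Step: stack.push[x=east]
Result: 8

Step: maze.move[dir=east]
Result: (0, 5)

Step: maze.sense[dir=south]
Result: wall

Step: maze.sense[dir=east]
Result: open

Step: stack.push[x=east]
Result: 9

Step: maze.move[dir=east]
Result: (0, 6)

Step: maze.sense[dir=south]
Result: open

Step: stack.push[x=south]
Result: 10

Step: maze.move[dir=south]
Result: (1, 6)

Step: maze.sense[dir=south]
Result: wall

Step: maze.sense[dir=east]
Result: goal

Step: maze.move[dir=east]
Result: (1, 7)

Answer: (1, 7)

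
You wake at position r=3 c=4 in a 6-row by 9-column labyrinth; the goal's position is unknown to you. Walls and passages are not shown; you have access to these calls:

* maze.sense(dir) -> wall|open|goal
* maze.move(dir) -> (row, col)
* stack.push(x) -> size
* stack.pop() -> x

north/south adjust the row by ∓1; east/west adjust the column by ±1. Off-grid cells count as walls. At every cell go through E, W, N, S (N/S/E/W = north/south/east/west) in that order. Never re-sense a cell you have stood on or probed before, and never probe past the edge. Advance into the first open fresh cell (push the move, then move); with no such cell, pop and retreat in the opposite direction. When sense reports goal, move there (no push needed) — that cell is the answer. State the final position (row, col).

-- maze.sense(dir='east') -> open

-- stack.push(x='east') -> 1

-- maze.move(dir='east') -> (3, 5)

-- maze.sense(dir='east') -> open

-- stack.push(x='east') -> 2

-- maze.move(dir='east') -> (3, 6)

-- maze.sense(dir='east') -> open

-- stack.push(x='east') -> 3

-- maze.move(dir='east') -> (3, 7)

-- maze.sense(dir='east') -> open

-- stack.push(x='east') -> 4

-- maze.move(dir='east') -> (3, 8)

-- maze.sense(dir='north') -> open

-- stack.push(x='north') -> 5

-- maze.move(dir='north') -> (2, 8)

-- maze.sense(dir='west') -> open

-- stack.push(x='west') -> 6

-- maze.move(dir='west') -> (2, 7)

-- maze.sense(dir='west') -> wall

-- maze.sense(dir='north') -> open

-- stack.push(x='north') -> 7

-- maze.move(dir='north') -> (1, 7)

-- maze.sense(dir='east') -> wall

-- maze.sense(dir='west') -> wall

-- maze.sense(dir='north') -> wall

-- stack.pop() -> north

-- maze.move(dir='south') -> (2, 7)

-- stack.pop() -> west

-- maze.move(dir='east') -> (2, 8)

-- stack.pop() -> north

-- maze.move(dir='south') -> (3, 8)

-- maze.sense(dir='south') -> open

-- stack.push(x='south') -> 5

-- maze.move(dir='south') -> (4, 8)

-- maze.sense(dir='west') -> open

-- stack.push(x='west') -> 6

-- maze.move(dir='west') -> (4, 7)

-- maze.sense(dir='west') -> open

-- stack.push(x='west') -> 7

-- maze.move(dir='west') -> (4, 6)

-- maze.sense(dir='west') -> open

-- stack.push(x='west') -> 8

-- maze.move(dir='west') -> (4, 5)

-- maze.sense(dir='west') -> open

-- stack.push(x='west') -> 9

-- maze.move(dir='west') -> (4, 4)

-- maze.sense(dir='west') -> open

-- stack.push(x='west') -> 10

-- maze.move(dir='west') -> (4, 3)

-- maze.sense(dir='west') -> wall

-- maze.sense(dir='north') -> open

-- stack.push(x='north') -> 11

-- maze.move(dir='north') -> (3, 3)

-- maze.sense(dir='west') -> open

-- stack.push(x='west') -> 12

-- maze.move(dir='west') -> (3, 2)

-- maze.sense(dir='west') -> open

-- stack.push(x='west') -> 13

-- maze.move(dir='west') -> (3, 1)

-- maze.sense(dir='west') -> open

-- stack.push(x='west') -> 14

-- maze.move(dir='west') -> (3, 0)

-- maze.sense(dir='north') -> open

-- stack.push(x='north') -> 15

-- maze.move(dir='north') -> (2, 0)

-- maze.sense(dir='east') -> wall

-- maze.sense(dir='north') -> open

-- stack.push(x='north') -> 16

-- maze.move(dir='north') -> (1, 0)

-- maze.sense(dir='east') -> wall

-- maze.sense(dir='north') -> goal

-- maze.move(dir='north') -> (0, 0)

Answer: (0, 0)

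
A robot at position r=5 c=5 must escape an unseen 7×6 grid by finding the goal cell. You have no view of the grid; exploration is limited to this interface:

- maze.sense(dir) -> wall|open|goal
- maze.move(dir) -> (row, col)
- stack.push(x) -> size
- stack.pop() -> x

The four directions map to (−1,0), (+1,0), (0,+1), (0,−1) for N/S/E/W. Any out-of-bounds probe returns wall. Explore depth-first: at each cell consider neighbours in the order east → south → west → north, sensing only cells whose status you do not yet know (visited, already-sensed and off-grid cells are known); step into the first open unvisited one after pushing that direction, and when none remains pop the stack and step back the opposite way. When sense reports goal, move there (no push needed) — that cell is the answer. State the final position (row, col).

I invoke sense on dir: south, — result: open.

Invoking push on x: south, and see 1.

I use move on dir: south, which returns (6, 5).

Using sense on dir: west, — result: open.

Now I run push on x: west, giving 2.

Calling move on dir: west, which returns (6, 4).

I call sense on dir: west, and observe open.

I run push on x: west, yielding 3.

Invoking move on dir: west, : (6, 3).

I use sense on dir: west, — result: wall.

I call sense on dir: north, yielding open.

Using push on x: north, giving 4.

Now I run move on dir: north, and observe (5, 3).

Next I call sense on dir: east, and see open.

I call push on x: east, yielding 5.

I run move on dir: east, and see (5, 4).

I try sense on dir: north, and get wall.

I try pop(), giving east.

I invoke move on dir: west, and see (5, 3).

Using sense on dir: west, and get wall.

Calling sense on dir: north, : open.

I call push on x: north, yielding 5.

Next I call move on dir: north, and observe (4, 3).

I use sense on dir: west, and observe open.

Next I call push on x: west, which returns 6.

Next I call move on dir: west, : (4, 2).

I use sense on dir: west, giving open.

Using push on x: west, and get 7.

I run move on dir: west, which returns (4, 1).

Now I run sense on dir: south, : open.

Calling push on x: south, — result: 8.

Now I run move on dir: south, and see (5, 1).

Next I call sense on dir: south, giving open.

Now I run push on x: south, : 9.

I invoke move on dir: south, — result: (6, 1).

I use sense on dir: west, yielding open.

I use push on x: west, — result: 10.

Now I run move on dir: west, — result: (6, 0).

I try sense on dir: north, and get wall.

I use pop(), and see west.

I try move on dir: east, and get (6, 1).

Calling pop, : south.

Next I call move on dir: north, and get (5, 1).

Next I call pop(), giving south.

Next I call move on dir: north, : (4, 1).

I invoke sense on dir: west, and observe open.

I use push on x: west, which returns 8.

I run move on dir: west, yielding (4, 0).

Using sense on dir: north, — result: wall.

Invoking pop, — result: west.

Now I run move on dir: east, — result: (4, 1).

Calling sense on dir: north, and observe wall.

Calling pop(), — result: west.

I use move on dir: east, and observe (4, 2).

I call sense on dir: north, — result: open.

I use push on x: north, which returns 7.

Now I run move on dir: north, which returns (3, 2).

I invoke sense on dir: east, and observe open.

Calling push on x: east, and see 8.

I try move on dir: east, → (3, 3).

I invoke sense on dir: east, and observe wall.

I call sense on dir: north, yielding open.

I run push on x: north, — result: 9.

Then move on dir: north, yielding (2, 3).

Now I run sense on dir: east, — result: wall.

Then sense on dir: west, and get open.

I invoke push on x: west, → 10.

Calling move on dir: west, which returns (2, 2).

Using sense on dir: west, yielding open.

I use push on x: west, — result: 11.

Calling move on dir: west, and observe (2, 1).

I run sense on dir: west, and observe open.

I use push on x: west, : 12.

Invoking move on dir: west, : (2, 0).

Calling sense on dir: north, and see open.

I use push on x: north, → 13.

I try move on dir: north, which returns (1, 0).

I run sense on dir: east, and observe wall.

Now I run sense on dir: north, and see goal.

Then move on dir: north, and observe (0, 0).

Answer: (0, 0)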